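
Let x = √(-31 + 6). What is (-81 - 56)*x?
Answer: -685*I ≈ -685.0*I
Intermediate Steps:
x = 5*I (x = √(-25) = 5*I ≈ 5.0*I)
(-81 - 56)*x = (-81 - 56)*(5*I) = -685*I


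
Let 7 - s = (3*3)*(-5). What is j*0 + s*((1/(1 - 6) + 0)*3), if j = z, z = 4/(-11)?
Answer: -156/5 ≈ -31.200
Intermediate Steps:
s = 52 (s = 7 - 3*3*(-5) = 7 - 9*(-5) = 7 - 1*(-45) = 7 + 45 = 52)
z = -4/11 (z = 4*(-1/11) = -4/11 ≈ -0.36364)
j = -4/11 ≈ -0.36364
j*0 + s*((1/(1 - 6) + 0)*3) = -4/11*0 + 52*((1/(1 - 6) + 0)*3) = 0 + 52*((1/(-5) + 0)*3) = 0 + 52*((-1/5 + 0)*3) = 0 + 52*(-1/5*3) = 0 + 52*(-3/5) = 0 - 156/5 = -156/5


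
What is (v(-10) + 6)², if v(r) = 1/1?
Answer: 49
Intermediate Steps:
v(r) = 1
(v(-10) + 6)² = (1 + 6)² = 7² = 49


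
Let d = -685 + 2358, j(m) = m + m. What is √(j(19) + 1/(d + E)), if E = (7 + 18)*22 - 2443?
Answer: √459745/110 ≈ 6.1640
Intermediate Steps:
j(m) = 2*m
d = 1673
E = -1893 (E = 25*22 - 2443 = 550 - 2443 = -1893)
√(j(19) + 1/(d + E)) = √(2*19 + 1/(1673 - 1893)) = √(38 + 1/(-220)) = √(38 - 1/220) = √(8359/220) = √459745/110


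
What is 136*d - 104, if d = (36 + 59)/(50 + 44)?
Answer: 1572/47 ≈ 33.447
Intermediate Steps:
d = 95/94 ≈ 1.0106
136*d - 104 = 136*(95/94) - 104 = 6460/47 - 104 = 1572/47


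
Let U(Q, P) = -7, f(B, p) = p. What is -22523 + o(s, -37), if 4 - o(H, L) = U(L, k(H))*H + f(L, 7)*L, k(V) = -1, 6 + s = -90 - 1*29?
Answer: -23135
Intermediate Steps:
s = -125 (s = -6 + (-90 - 1*29) = -6 + (-90 - 29) = -6 - 119 = -125)
o(H, L) = 4 - 7*L + 7*H (o(H, L) = 4 - (-7*H + 7*L) = 4 + (-7*L + 7*H) = 4 - 7*L + 7*H)
-22523 + o(s, -37) = -22523 + (4 - 7*(-37) + 7*(-125)) = -22523 + (4 + 259 - 875) = -22523 - 612 = -23135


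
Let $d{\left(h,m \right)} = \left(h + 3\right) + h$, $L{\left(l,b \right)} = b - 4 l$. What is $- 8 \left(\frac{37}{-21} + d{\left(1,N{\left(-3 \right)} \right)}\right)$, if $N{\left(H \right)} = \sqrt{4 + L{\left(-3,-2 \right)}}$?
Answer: $- \frac{544}{21} \approx -25.905$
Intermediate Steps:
$N{\left(H \right)} = \sqrt{14}$ ($N{\left(H \right)} = \sqrt{4 - -10} = \sqrt{4 + \left(-2 + 12\right)} = \sqrt{4 + 10} = \sqrt{14}$)
$d{\left(h,m \right)} = 3 + 2 h$ ($d{\left(h,m \right)} = \left(3 + h\right) + h = 3 + 2 h$)
$- 8 \left(\frac{37}{-21} + d{\left(1,N{\left(-3 \right)} \right)}\right) = - 8 \left(\frac{37}{-21} + \left(3 + 2 \cdot 1\right)\right) = - 8 \left(37 \left(- \frac{1}{21}\right) + \left(3 + 2\right)\right) = - 8 \left(- \frac{37}{21} + 5\right) = \left(-8\right) \frac{68}{21} = - \frac{544}{21}$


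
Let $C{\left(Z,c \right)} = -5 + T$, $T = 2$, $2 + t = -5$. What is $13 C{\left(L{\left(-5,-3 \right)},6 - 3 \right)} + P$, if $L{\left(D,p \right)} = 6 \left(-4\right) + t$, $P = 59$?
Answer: $20$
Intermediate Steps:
$t = -7$ ($t = -2 - 5 = -7$)
$L{\left(D,p \right)} = -31$ ($L{\left(D,p \right)} = 6 \left(-4\right) - 7 = -24 - 7 = -31$)
$C{\left(Z,c \right)} = -3$ ($C{\left(Z,c \right)} = -5 + 2 = -3$)
$13 C{\left(L{\left(-5,-3 \right)},6 - 3 \right)} + P = 13 \left(-3\right) + 59 = -39 + 59 = 20$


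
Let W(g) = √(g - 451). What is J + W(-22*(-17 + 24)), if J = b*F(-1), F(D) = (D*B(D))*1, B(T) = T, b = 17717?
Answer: 17717 + 11*I*√5 ≈ 17717.0 + 24.597*I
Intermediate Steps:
F(D) = D² (F(D) = (D*D)*1 = D²*1 = D²)
W(g) = √(-451 + g)
J = 17717 (J = 17717*(-1)² = 17717*1 = 17717)
J + W(-22*(-17 + 24)) = 17717 + √(-451 - 22*(-17 + 24)) = 17717 + √(-451 - 22*7) = 17717 + √(-451 - 154) = 17717 + √(-605) = 17717 + 11*I*√5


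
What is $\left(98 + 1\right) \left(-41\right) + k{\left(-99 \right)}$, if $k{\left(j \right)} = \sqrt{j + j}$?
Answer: $-4059 + 3 i \sqrt{22} \approx -4059.0 + 14.071 i$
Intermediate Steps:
$k{\left(j \right)} = \sqrt{2} \sqrt{j}$ ($k{\left(j \right)} = \sqrt{2 j} = \sqrt{2} \sqrt{j}$)
$\left(98 + 1\right) \left(-41\right) + k{\left(-99 \right)} = \left(98 + 1\right) \left(-41\right) + \sqrt{2} \sqrt{-99} = 99 \left(-41\right) + \sqrt{2} \cdot 3 i \sqrt{11} = -4059 + 3 i \sqrt{22}$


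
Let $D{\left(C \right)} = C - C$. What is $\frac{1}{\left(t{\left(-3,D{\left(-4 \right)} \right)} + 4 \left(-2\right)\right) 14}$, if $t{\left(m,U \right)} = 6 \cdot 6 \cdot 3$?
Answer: $\frac{1}{1400} \approx 0.00071429$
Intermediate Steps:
$D{\left(C \right)} = 0$
$t{\left(m,U \right)} = 108$ ($t{\left(m,U \right)} = 36 \cdot 3 = 108$)
$\frac{1}{\left(t{\left(-3,D{\left(-4 \right)} \right)} + 4 \left(-2\right)\right) 14} = \frac{1}{\left(108 + 4 \left(-2\right)\right) 14} = \frac{1}{\left(108 - 8\right) 14} = \frac{1}{100 \cdot 14} = \frac{1}{1400}$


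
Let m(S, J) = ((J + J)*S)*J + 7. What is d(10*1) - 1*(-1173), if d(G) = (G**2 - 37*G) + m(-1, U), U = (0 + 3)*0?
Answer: 910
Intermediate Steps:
U = 0 (U = 3*0 = 0)
m(S, J) = 7 + 2*S*J**2 (m(S, J) = ((2*J)*S)*J + 7 = (2*J*S)*J + 7 = 2*S*J**2 + 7 = 7 + 2*S*J**2)
d(G) = 7 + G**2 - 37*G (d(G) = (G**2 - 37*G) + (7 + 2*(-1)*0**2) = (G**2 - 37*G) + (7 + 2*(-1)*0) = (G**2 - 37*G) + (7 + 0) = (G**2 - 37*G) + 7 = 7 + G**2 - 37*G)
d(10*1) - 1*(-1173) = (7 + (10*1)**2 - 370) - 1*(-1173) = (7 + 10**2 - 37*10) + 1173 = (7 + 100 - 370) + 1173 = -263 + 1173 = 910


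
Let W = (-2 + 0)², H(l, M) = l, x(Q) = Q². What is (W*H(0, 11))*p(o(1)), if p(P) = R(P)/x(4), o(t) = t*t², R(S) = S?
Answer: 0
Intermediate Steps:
W = 4 (W = (-2)² = 4)
o(t) = t³
p(P) = P/16 (p(P) = P/(4²) = P/16)
(W*H(0, 11))*p(o(1)) = (4*0)*((1/16)*1³) = 0*((1/16)*1) = 0*(1/16) = 0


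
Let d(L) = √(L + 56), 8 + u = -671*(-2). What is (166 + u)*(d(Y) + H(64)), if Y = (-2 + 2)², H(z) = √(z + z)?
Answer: 3000*√14 + 12000*√2 ≈ 28196.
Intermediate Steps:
H(z) = √2*√z (H(z) = √(2*z) = √2*√z)
u = 1334 (u = -8 - 671*(-2) = -8 + 1342 = 1334)
Y = 0 (Y = 0² = 0)
d(L) = √(56 + L)
(166 + u)*(d(Y) + H(64)) = (166 + 1334)*(√(56 + 0) + √2*√64) = 1500*(√56 + √2*8) = 1500*(2*√14 + 8*√2) = 3000*√14 + 12000*√2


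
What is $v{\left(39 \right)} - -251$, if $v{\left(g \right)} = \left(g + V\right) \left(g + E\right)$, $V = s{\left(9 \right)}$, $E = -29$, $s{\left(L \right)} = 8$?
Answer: $721$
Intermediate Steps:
$V = 8$
$v{\left(g \right)} = \left(-29 + g\right) \left(8 + g\right)$ ($v{\left(g \right)} = \left(g + 8\right) \left(g - 29\right) = \left(8 + g\right) \left(-29 + g\right) = \left(-29 + g\right) \left(8 + g\right)$)
$v{\left(39 \right)} - -251 = \left(-232 + 39^{2} - 819\right) - -251 = \left(-232 + 1521 - 819\right) + 251 = 470 + 251 = 721$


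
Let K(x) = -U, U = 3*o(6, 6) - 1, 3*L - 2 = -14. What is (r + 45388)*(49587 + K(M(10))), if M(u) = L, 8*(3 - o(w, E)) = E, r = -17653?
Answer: 5500543875/4 ≈ 1.3751e+9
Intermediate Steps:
o(w, E) = 3 - E/8
L = -4 (L = ⅔ + (⅓)*(-14) = ⅔ - 14/3 = -4)
M(u) = -4
U = 23/4 (U = 3*(3 - ⅛*6) - 1 = 3*(3 - ¾) - 1 = 3*(9/4) - 1 = 27/4 - 1 = 23/4 ≈ 5.7500)
K(x) = -23/4 (K(x) = -1*23/4 = -23/4)
(r + 45388)*(49587 + K(M(10))) = (-17653 + 45388)*(49587 - 23/4) = 27735*(198325/4) = 5500543875/4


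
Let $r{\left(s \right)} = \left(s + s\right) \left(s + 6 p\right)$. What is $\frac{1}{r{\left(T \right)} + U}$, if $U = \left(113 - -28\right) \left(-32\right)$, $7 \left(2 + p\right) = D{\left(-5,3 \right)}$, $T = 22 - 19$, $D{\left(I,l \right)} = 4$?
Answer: $- \frac{7}{31818} \approx -0.00022$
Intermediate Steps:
$T = 3$
$p = - \frac{10}{7}$ ($p = -2 + \frac{1}{7} \cdot 4 = -2 + \frac{4}{7} = - \frac{10}{7} \approx -1.4286$)
$r{\left(s \right)} = 2 s \left(- \frac{60}{7} + s\right)$ ($r{\left(s \right)} = \left(s + s\right) \left(s + 6 \left(- \frac{10}{7}\right)\right) = 2 s \left(s - \frac{60}{7}\right) = 2 s \left(- \frac{60}{7} + s\right)$)
$U = -4512$ ($U = \left(113 + 28\right) \left(-32\right) = 141 \left(-32\right) = -4512$)
$\frac{1}{r{\left(T \right)} + U} = \frac{1}{\frac{2}{7} \cdot 3 \left(-60 + 7 \cdot 3\right) - 4512} = \frac{1}{\frac{2}{7} \cdot 3 \left(-60 + 21\right) - 4512} = \frac{1}{\frac{2}{7} \cdot 3 \left(-39\right) - 4512} = \frac{1}{- \frac{234}{7} - 4512} = \frac{1}{- \frac{31818}{7}} = - \frac{7}{31818}$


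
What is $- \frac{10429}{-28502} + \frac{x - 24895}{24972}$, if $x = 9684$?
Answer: $- \frac{86555467}{355875972} \approx -0.24322$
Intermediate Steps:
$- \frac{10429}{-28502} + \frac{x - 24895}{24972} = - \frac{10429}{-28502} + \frac{9684 - 24895}{24972} = \left(-10429\right) \left(- \frac{1}{28502}\right) + \left(9684 - 24895\right) \frac{1}{24972} = \frac{10429}{28502} - \frac{15211}{24972} = - \frac{86555467}{355875972}$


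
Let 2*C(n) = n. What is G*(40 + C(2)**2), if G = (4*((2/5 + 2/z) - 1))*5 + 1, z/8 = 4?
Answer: -1599/4 ≈ -399.75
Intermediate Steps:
z = 32 (z = 8*4 = 32)
C(n) = n/2
G = -39/4 (G = (4*((2/5 + 2/32) - 1))*5 + 1 = (4*((2*(1/5) + 2*(1/32)) - 1))*5 + 1 = (4*((2/5 + 1/16) - 1))*5 + 1 = (4*(37/80 - 1))*5 + 1 = (4*(-43/80))*5 + 1 = -43/20*5 + 1 = -43/4 + 1 = -39/4 ≈ -9.7500)
G*(40 + C(2)**2) = -39*(40 + ((1/2)*2)**2)/4 = -39*(40 + 1**2)/4 = -39*(40 + 1)/4 = -39/4*41 = -1599/4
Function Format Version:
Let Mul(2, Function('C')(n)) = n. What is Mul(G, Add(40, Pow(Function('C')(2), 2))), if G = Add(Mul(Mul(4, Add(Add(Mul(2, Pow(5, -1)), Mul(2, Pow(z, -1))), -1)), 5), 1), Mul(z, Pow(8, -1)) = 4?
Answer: Rational(-1599, 4) ≈ -399.75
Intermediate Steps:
z = 32 (z = Mul(8, 4) = 32)
Function('C')(n) = Mul(Rational(1, 2), n)
G = Rational(-39, 4) (G = Add(Mul(Mul(4, Add(Add(Mul(2, Pow(5, -1)), Mul(2, Pow(32, -1))), -1)), 5), 1) = Add(Mul(Mul(4, Add(Add(Mul(2, Rational(1, 5)), Mul(2, Rational(1, 32))), -1)), 5), 1) = Add(Mul(Mul(4, Add(Add(Rational(2, 5), Rational(1, 16)), -1)), 5), 1) = Add(Mul(Mul(4, Add(Rational(37, 80), -1)), 5), 1) = Add(Mul(Mul(4, Rational(-43, 80)), 5), 1) = Add(Mul(Rational(-43, 20), 5), 1) = Add(Rational(-43, 4), 1) = Rational(-39, 4) ≈ -9.7500)
Mul(G, Add(40, Pow(Function('C')(2), 2))) = Mul(Rational(-39, 4), Add(40, Pow(Mul(Rational(1, 2), 2), 2))) = Mul(Rational(-39, 4), Add(40, Pow(1, 2))) = Mul(Rational(-39, 4), Add(40, 1)) = Mul(Rational(-39, 4), 41) = Rational(-1599, 4)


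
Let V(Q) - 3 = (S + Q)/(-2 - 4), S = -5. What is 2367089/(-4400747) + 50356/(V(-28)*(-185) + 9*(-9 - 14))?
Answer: -451632501615/15662258573 ≈ -28.836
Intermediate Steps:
V(Q) = 23/6 - Q/6 (V(Q) = 3 + (-5 + Q)/(-2 - 4) = 3 + (-5 + Q)/(-6) = 3 + (-5 + Q)*(-⅙) = 3 + (⅚ - Q/6) = 23/6 - Q/6)
2367089/(-4400747) + 50356/(V(-28)*(-185) + 9*(-9 - 14)) = 2367089/(-4400747) + 50356/((23/6 - ⅙*(-28))*(-185) + 9*(-9 - 14)) = 2367089*(-1/4400747) + 50356/((23/6 + 14/3)*(-185) + 9*(-23)) = -2367089/4400747 + 50356/((17/2)*(-185) - 207) = -2367089/4400747 + 50356/(-3145/2 - 207) = -2367089/4400747 + 50356/(-3559/2) = -2367089/4400747 + 50356*(-2/3559) = -2367089/4400747 - 100712/3559 = -451632501615/15662258573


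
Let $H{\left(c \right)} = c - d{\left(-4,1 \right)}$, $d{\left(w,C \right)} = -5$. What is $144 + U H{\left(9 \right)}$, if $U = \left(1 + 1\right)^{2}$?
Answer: $200$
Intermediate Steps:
$H{\left(c \right)} = 5 + c$ ($H{\left(c \right)} = c - -5 = c + 5 = 5 + c$)
$U = 4$ ($U = 2^{2} = 4$)
$144 + U H{\left(9 \right)} = 144 + 4 \left(5 + 9\right) = 144 + 4 \cdot 14 = 144 + 56 = 200$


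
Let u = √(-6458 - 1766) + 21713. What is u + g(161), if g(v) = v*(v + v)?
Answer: 73555 + 4*I*√514 ≈ 73555.0 + 90.686*I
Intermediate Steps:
u = 21713 + 4*I*√514 (u = √(-8224) + 21713 = 4*I*√514 + 21713 = 21713 + 4*I*√514 ≈ 21713.0 + 90.686*I)
g(v) = 2*v² (g(v) = v*(2*v) = 2*v²)
u + g(161) = (21713 + 4*I*√514) + 2*161² = (21713 + 4*I*√514) + 2*25921 = (21713 + 4*I*√514) + 51842 = 73555 + 4*I*√514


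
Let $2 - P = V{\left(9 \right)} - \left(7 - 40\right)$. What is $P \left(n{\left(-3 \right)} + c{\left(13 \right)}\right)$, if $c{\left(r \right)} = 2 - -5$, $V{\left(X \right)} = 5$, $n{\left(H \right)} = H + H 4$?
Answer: $288$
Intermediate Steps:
$n{\left(H \right)} = 5 H$ ($n{\left(H \right)} = H + 4 H = 5 H$)
$c{\left(r \right)} = 7$ ($c{\left(r \right)} = 2 + 5 = 7$)
$P = -36$ ($P = 2 - \left(5 - \left(7 - 40\right)\right) = 2 - \left(5 - -33\right) = 2 - \left(5 + 33\right) = 2 - 38 = -36$)
$P \left(n{\left(-3 \right)} + c{\left(13 \right)}\right) = - 36 \left(5 \left(-3\right) + 7\right) = - 36 \left(-15 + 7\right) = \left(-36\right) \left(-8\right) = 288$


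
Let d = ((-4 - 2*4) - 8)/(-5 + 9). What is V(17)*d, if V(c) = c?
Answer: -85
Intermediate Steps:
d = -5 (d = ((-4 - 8) - 8)/4 = (-12 - 8)*(¼) = -20*¼ = -5)
V(17)*d = 17*(-5) = -85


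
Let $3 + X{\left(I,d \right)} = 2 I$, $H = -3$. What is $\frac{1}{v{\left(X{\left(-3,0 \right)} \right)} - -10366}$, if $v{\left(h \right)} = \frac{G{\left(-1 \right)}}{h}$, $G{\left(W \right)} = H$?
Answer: $\frac{3}{31099} \approx 9.6466 \cdot 10^{-5}$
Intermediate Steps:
$G{\left(W \right)} = -3$
$X{\left(I,d \right)} = -3 + 2 I$
$v{\left(h \right)} = - \frac{3}{h}$
$\frac{1}{v{\left(X{\left(-3,0 \right)} \right)} - -10366} = \frac{1}{- \frac{3}{-3 + 2 \left(-3\right)} - -10366} = \frac{1}{- \frac{3}{-3 - 6} + 10366} = \frac{1}{- \frac{3}{-9} + 10366} = \frac{1}{\left(-3\right) \left(- \frac{1}{9}\right) + 10366} = \frac{1}{\frac{1}{3} + 10366} = \frac{1}{\frac{31099}{3}} = \frac{3}{31099}$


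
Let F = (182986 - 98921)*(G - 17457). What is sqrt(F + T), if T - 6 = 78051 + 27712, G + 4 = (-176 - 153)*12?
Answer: 14*I*sqrt(9181846) ≈ 42422.0*I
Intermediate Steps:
G = -3952 (G = -4 + (-176 - 153)*12 = -4 - 329*12 = -4 - 3948 = -3952)
T = 105769 (T = 6 + (78051 + 27712) = 6 + 105763 = 105769)
F = -1799747585 (F = (182986 - 98921)*(-3952 - 17457) = 84065*(-21409) = -1799747585)
sqrt(F + T) = sqrt(-1799747585 + 105769) = sqrt(-1799641816) = 14*I*sqrt(9181846)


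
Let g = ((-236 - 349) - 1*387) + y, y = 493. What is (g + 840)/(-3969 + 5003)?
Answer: 361/1034 ≈ 0.34913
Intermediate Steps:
g = -479 (g = ((-236 - 349) - 1*387) + 493 = (-585 - 387) + 493 = -972 + 493 = -479)
(g + 840)/(-3969 + 5003) = (-479 + 840)/(-3969 + 5003) = 361/1034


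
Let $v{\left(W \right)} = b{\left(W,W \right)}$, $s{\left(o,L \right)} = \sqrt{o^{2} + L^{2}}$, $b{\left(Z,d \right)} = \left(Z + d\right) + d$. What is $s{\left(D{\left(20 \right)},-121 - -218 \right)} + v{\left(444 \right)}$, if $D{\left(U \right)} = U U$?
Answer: $1332 + \sqrt{169409} \approx 1743.6$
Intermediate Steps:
$b{\left(Z,d \right)} = Z + 2 d$
$D{\left(U \right)} = U^{2}$
$s{\left(o,L \right)} = \sqrt{L^{2} + o^{2}}$
$v{\left(W \right)} = 3 W$ ($v{\left(W \right)} = W + 2 W = 3 W$)
$s{\left(D{\left(20 \right)},-121 - -218 \right)} + v{\left(444 \right)} = \sqrt{\left(-121 - -218\right)^{2} + \left(20^{2}\right)^{2}} + 3 \cdot 444 = \sqrt{\left(-121 + 218\right)^{2} + 400^{2}} + 1332 = \sqrt{97^{2} + 160000} + 1332 = \sqrt{9409 + 160000} + 1332 = \sqrt{169409} + 1332 = 1332 + \sqrt{169409}$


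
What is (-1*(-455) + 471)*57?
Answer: 52782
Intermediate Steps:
(-1*(-455) + 471)*57 = (455 + 471)*57 = 926*57 = 52782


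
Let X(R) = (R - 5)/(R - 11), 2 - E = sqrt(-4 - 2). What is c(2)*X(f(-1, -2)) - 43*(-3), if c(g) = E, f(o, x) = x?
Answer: 1691/13 - 7*I*sqrt(6)/13 ≈ 130.08 - 1.319*I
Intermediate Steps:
E = 2 - I*sqrt(6) (E = 2 - sqrt(-4 - 2) = 2 - sqrt(-6) = 2 - I*sqrt(6) ≈ 2.0 - 2.4495*I)
c(g) = 2 - I*sqrt(6)
X(R) = (-5 + R)/(-11 + R)
c(2)*X(f(-1, -2)) - 43*(-3) = (2 - I*sqrt(6))*((-5 - 2)/(-11 - 2)) - 43*(-3) = (2 - I*sqrt(6))*(-7/(-13)) + 129 = (2 - I*sqrt(6))*(-1/13*(-7)) + 129 = (2 - I*sqrt(6))*(7/13) + 129 = (14/13 - 7*I*sqrt(6)/13) + 129 = 1691/13 - 7*I*sqrt(6)/13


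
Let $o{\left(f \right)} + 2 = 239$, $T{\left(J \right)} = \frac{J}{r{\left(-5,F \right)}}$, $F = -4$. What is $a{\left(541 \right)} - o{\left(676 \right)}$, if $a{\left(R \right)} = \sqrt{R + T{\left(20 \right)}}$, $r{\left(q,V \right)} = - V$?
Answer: $-237 + \sqrt{546} \approx -213.63$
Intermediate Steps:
$T{\left(J \right)} = \frac{J}{4}$ ($T{\left(J \right)} = \frac{J}{\left(-1\right) \left(-4\right)} = \frac{J}{4}$)
$a{\left(R \right)} = \sqrt{5 + R}$ ($a{\left(R \right)} = \sqrt{R + \frac{1}{4} \cdot 20} = \sqrt{R + 5} = \sqrt{5 + R}$)
$o{\left(f \right)} = 237$ ($o{\left(f \right)} = -2 + 239 = 237$)
$a{\left(541 \right)} - o{\left(676 \right)} = \sqrt{5 + 541} - 237 = \sqrt{546} - 237 = -237 + \sqrt{546}$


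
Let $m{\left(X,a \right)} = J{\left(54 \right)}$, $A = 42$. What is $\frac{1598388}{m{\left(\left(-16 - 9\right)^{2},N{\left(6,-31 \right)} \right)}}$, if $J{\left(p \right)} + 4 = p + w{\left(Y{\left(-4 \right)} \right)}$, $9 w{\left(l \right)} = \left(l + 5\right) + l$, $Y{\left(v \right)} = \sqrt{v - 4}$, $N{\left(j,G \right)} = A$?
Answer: $\frac{2181799620}{69019} - \frac{19180656 i \sqrt{2}}{69019} \approx 31612.0 - 393.02 i$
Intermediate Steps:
$N{\left(j,G \right)} = 42$
$Y{\left(v \right)} = \sqrt{-4 + v}$
$w{\left(l \right)} = \frac{5}{9} + \frac{2 l}{9}$ ($w{\left(l \right)} = \frac{\left(l + 5\right) + l}{9} = \frac{\left(5 + l\right) + l}{9} = \frac{5 + 2 l}{9} = \frac{5}{9} + \frac{2 l}{9}$)
$J{\left(p \right)} = - \frac{31}{9} + p + \frac{4 i \sqrt{2}}{9}$ ($J{\left(p \right)} = -4 + \left(p + \left(\frac{5}{9} + \frac{2 \sqrt{-4 - 4}}{9}\right)\right) = -4 + \left(p + \left(\frac{5}{9} + \frac{2 \sqrt{-8}}{9}\right)\right) = -4 + \left(p + \left(\frac{5}{9} + \frac{2 \cdot 2 i \sqrt{2}}{9}\right)\right) = -4 + \left(p + \left(\frac{5}{9} + \frac{4 i \sqrt{2}}{9}\right)\right) = -4 + \left(\frac{5}{9} + p + \frac{4 i \sqrt{2}}{9}\right) = - \frac{31}{9} + p + \frac{4 i \sqrt{2}}{9}$)
$m{\left(X,a \right)} = \frac{455}{9} + \frac{4 i \sqrt{2}}{9}$ ($m{\left(X,a \right)} = - \frac{31}{9} + 54 + \frac{4 i \sqrt{2}}{9} = \frac{455}{9} + \frac{4 i \sqrt{2}}{9}$)
$\frac{1598388}{m{\left(\left(-16 - 9\right)^{2},N{\left(6,-31 \right)} \right)}} = \frac{1598388}{\frac{455}{9} + \frac{4 i \sqrt{2}}{9}}$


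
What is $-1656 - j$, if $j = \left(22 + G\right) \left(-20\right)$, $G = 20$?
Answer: $-816$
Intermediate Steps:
$j = -840$ ($j = \left(22 + 20\right) \left(-20\right) = 42 \left(-20\right) = -840$)
$-1656 - j = -1656 - -840 = -1656 + 840 = -816$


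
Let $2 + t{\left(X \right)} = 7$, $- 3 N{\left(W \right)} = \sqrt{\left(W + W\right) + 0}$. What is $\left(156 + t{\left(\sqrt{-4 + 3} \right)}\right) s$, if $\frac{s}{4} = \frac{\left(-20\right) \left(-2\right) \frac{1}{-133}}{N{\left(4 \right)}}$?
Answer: $\frac{2760 \sqrt{2}}{19} \approx 205.43$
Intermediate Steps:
$N{\left(W \right)} = - \frac{\sqrt{2} \sqrt{W}}{3}$ ($N{\left(W \right)} = - \frac{\sqrt{\left(W + W\right) + 0}}{3} = - \frac{\sqrt{2 W + 0}}{3} = - \frac{\sqrt{2 W}}{3} = - \frac{\sqrt{2} \sqrt{W}}{3}$)
$s = \frac{120 \sqrt{2}}{133}$ ($s = 4 \frac{\left(-20\right) \left(-2\right) \frac{1}{-133}}{\left(- \frac{1}{3}\right) \sqrt{2} \sqrt{4}} = 4 \frac{40 \left(- \frac{1}{133}\right)}{\left(- \frac{1}{3}\right) \sqrt{2} \cdot 2} = 4 \left(- \frac{40}{133 \left(- \frac{2 \sqrt{2}}{3}\right)}\right) = 4 \left(- \frac{40 \left(- \frac{3 \sqrt{2}}{4}\right)}{133}\right) = 4 \frac{30 \sqrt{2}}{133} = \frac{120 \sqrt{2}}{133} \approx 1.276$)
$t{\left(X \right)} = 5$ ($t{\left(X \right)} = -2 + 7 = 5$)
$\left(156 + t{\left(\sqrt{-4 + 3} \right)}\right) s = \left(156 + 5\right) \frac{120 \sqrt{2}}{133} = 161 \frac{120 \sqrt{2}}{133} = \frac{2760 \sqrt{2}}{19}$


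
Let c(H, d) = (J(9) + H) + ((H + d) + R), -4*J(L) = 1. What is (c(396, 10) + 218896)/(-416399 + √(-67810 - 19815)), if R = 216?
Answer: -366287462345/693552859304 - 4398275*I*√3505/693552859304 ≈ -0.52813 - 0.00037545*I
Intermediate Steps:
J(L) = -¼ (J(L) = -¼*1 = -¼)
c(H, d) = 863/4 + d + 2*H (c(H, d) = (-¼ + H) + ((H + d) + 216) = (-¼ + H) + (216 + H + d) = 863/4 + d + 2*H)
(c(396, 10) + 218896)/(-416399 + √(-67810 - 19815)) = ((863/4 + 10 + 2*396) + 218896)/(-416399 + √(-67810 - 19815)) = ((863/4 + 10 + 792) + 218896)/(-416399 + √(-87625)) = (4071/4 + 218896)/(-416399 + 5*I*√3505) = 879655/(4*(-416399 + 5*I*√3505))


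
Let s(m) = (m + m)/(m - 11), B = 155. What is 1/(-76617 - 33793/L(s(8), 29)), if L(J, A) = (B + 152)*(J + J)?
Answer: -9824/752584029 ≈ -1.3054e-5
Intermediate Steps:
s(m) = 2*m/(-11 + m) (s(m) = (2*m)/(-11 + m) = 2*m/(-11 + m))
L(J, A) = 614*J (L(J, A) = (155 + 152)*(J + J) = 307*(2*J) = 614*J)
1/(-76617 - 33793/L(s(8), 29)) = 1/(-76617 - 33793/(614*(2*8/(-11 + 8)))) = 1/(-76617 - 33793/(614*(2*8/(-3)))) = 1/(-76617 - 33793/(614*(2*8*(-⅓)))) = 1/(-76617 - 33793/(614*(-16/3))) = 1/(-76617 - 33793/(-9824/3)) = 1/(-76617 - 33793*(-3/9824)) = 1/(-76617 + 101379/9824) = 1/(-752584029/9824) = -9824/752584029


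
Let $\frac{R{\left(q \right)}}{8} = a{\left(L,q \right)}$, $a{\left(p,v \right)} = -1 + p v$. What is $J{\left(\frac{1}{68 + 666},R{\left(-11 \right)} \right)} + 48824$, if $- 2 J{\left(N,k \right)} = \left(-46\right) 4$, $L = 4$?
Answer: $48916$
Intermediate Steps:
$R{\left(q \right)} = -8 + 32 q$ ($R{\left(q \right)} = 8 \left(-1 + 4 q\right) = -8 + 32 q$)
$J{\left(N,k \right)} = 92$ ($J{\left(N,k \right)} = - \frac{\left(-46\right) 4}{2} = \left(- \frac{1}{2}\right) \left(-184\right) = 92$)
$J{\left(\frac{1}{68 + 666},R{\left(-11 \right)} \right)} + 48824 = 92 + 48824 = 48916$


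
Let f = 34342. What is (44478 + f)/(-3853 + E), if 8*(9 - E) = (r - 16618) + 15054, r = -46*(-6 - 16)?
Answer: -15764/755 ≈ -20.879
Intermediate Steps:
r = 1012 (r = -46*(-22) = 1012)
E = 78 (E = 9 - ((1012 - 16618) + 15054)/8 = 9 - (-15606 + 15054)/8 = 9 - ⅛*(-552) = 9 + 69 = 78)
(44478 + f)/(-3853 + E) = (44478 + 34342)/(-3853 + 78) = 78820/(-3775) = 78820*(-1/3775) = -15764/755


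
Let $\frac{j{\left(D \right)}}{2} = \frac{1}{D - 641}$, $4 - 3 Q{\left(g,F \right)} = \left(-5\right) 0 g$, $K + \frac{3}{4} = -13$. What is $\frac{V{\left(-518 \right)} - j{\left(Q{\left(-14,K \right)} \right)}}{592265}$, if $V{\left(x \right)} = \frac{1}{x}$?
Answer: $\frac{1189}{588736285130} \approx 2.0196 \cdot 10^{-9}$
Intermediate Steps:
$K = - \frac{55}{4}$ ($K = - \frac{3}{4} - 13 = - \frac{55}{4} \approx -13.75$)
$Q{\left(g,F \right)} = \frac{4}{3}$ ($Q{\left(g,F \right)} = \frac{4}{3} - \frac{\left(-5\right) 0 g}{3} = \frac{4}{3} - \frac{0 g}{3} = \frac{4}{3} - 0 = \frac{4}{3} + 0 = \frac{4}{3}$)
$j{\left(D \right)} = \frac{2}{-641 + D}$ ($j{\left(D \right)} = \frac{2}{D - 641} = \frac{2}{-641 + D}$)
$\frac{V{\left(-518 \right)} - j{\left(Q{\left(-14,K \right)} \right)}}{592265} = \frac{\frac{1}{-518} - \frac{2}{-641 + \frac{4}{3}}}{592265} = \left(- \frac{1}{518} - \frac{2}{- \frac{1919}{3}}\right) \frac{1}{592265} = \left(- \frac{1}{518} - 2 \left(- \frac{3}{1919}\right)\right) \frac{1}{592265} = \left(- \frac{1}{518} - - \frac{6}{1919}\right) \frac{1}{592265} = \left(- \frac{1}{518} + \frac{6}{1919}\right) \frac{1}{592265} = \frac{1189}{994042} \cdot \frac{1}{592265} = \frac{1189}{588736285130}$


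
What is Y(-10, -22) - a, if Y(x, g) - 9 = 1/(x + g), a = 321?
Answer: -9985/32 ≈ -312.03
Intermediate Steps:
Y(x, g) = 9 + 1/(g + x) (Y(x, g) = 9 + 1/(x + g) = 9 + 1/(g + x))
Y(-10, -22) - a = (1 + 9*(-22) + 9*(-10))/(-22 - 10) - 1*321 = (1 - 198 - 90)/(-32) - 321 = -1/32*(-287) - 321 = 287/32 - 321 = -9985/32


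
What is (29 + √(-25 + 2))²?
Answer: (29 + I*√23)² ≈ 818.0 + 278.16*I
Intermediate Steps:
(29 + √(-25 + 2))² = (29 + √(-23))² = (29 + I*√23)²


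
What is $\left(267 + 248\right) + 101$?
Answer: $616$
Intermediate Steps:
$\left(267 + 248\right) + 101 = 515 + 101 = 616$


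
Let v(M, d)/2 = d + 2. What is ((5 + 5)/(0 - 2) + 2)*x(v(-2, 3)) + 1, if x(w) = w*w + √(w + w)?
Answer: -299 - 6*√5 ≈ -312.42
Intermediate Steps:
v(M, d) = 4 + 2*d (v(M, d) = 2*(d + 2) = 2*(2 + d) = 4 + 2*d)
x(w) = w² + √2*√w (x(w) = w² + √(2*w) = w² + √2*√w)
((5 + 5)/(0 - 2) + 2)*x(v(-2, 3)) + 1 = ((5 + 5)/(0 - 2) + 2)*((4 + 2*3)² + √2*√(4 + 2*3)) + 1 = (10/(-2) + 2)*((4 + 6)² + √2*√(4 + 6)) + 1 = (10*(-½) + 2)*(10² + √2*√10) + 1 = (-5 + 2)*(100 + 2*√5) + 1 = -3*(100 + 2*√5) + 1 = (-300 - 6*√5) + 1 = -299 - 6*√5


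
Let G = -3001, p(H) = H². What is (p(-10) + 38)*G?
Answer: -414138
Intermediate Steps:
(p(-10) + 38)*G = ((-10)² + 38)*(-3001) = (100 + 38)*(-3001) = 138*(-3001) = -414138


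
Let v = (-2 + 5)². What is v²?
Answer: 81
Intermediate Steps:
v = 9 (v = 3² = 9)
v² = 9² = 81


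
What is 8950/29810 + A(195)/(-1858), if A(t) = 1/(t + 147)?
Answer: 568712239/1894234716 ≈ 0.30023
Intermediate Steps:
A(t) = 1/(147 + t)
8950/29810 + A(195)/(-1858) = 8950/29810 + 1/((147 + 195)*(-1858)) = 8950*(1/29810) - 1/1858/342 = 895/2981 + (1/342)*(-1/1858) = 895/2981 - 1/635436 = 568712239/1894234716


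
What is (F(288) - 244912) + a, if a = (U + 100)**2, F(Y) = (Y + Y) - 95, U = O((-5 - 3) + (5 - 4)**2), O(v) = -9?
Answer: -236150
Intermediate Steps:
U = -9
F(Y) = -95 + 2*Y (F(Y) = 2*Y - 95 = -95 + 2*Y)
a = 8281 (a = (-9 + 100)**2 = 91**2 = 8281)
(F(288) - 244912) + a = ((-95 + 2*288) - 244912) + 8281 = ((-95 + 576) - 244912) + 8281 = (481 - 244912) + 8281 = -244431 + 8281 = -236150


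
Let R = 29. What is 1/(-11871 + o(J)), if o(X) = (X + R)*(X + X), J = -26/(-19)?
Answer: -361/4255427 ≈ -8.4833e-5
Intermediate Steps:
J = 26/19 (J = -26*(-1/19) = 26/19 ≈ 1.3684)
o(X) = 2*X*(29 + X) (o(X) = (X + 29)*(X + X) = (29 + X)*(2*X) = 2*X*(29 + X))
1/(-11871 + o(J)) = 1/(-11871 + 2*(26/19)*(29 + 26/19)) = 1/(-11871 + 2*(26/19)*(577/19)) = 1/(-11871 + 30004/361) = 1/(-4255427/361) = -361/4255427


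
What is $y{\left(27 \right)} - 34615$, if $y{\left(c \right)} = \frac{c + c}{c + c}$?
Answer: $-34614$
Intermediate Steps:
$y{\left(c \right)} = 1$ ($y{\left(c \right)} = \frac{2 c}{2 c} = 2 c \frac{1}{2 c} = 1$)
$y{\left(27 \right)} - 34615 = 1 - 34615 = -34614$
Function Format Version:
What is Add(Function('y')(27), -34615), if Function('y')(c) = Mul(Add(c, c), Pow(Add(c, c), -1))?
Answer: -34614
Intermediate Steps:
Function('y')(c) = 1 (Function('y')(c) = Mul(Mul(2, c), Pow(Mul(2, c), -1)) = Mul(Mul(2, c), Mul(Rational(1, 2), Pow(c, -1))) = 1)
Add(Function('y')(27), -34615) = Add(1, -34615) = -34614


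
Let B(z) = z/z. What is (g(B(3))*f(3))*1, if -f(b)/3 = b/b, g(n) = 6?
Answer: -18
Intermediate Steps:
B(z) = 1
f(b) = -3 (f(b) = -3*b/b = -3*1 = -3)
(g(B(3))*f(3))*1 = (6*(-3))*1 = -18*1 = -18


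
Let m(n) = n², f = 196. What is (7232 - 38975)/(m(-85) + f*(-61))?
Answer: 10581/1577 ≈ 6.7096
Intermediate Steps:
(7232 - 38975)/(m(-85) + f*(-61)) = (7232 - 38975)/((-85)² + 196*(-61)) = -31743/(7225 - 11956) = -31743/(-4731) = -31743*(-1/4731) = 10581/1577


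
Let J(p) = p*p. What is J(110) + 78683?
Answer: 90783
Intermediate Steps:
J(p) = p²
J(110) + 78683 = 110² + 78683 = 12100 + 78683 = 90783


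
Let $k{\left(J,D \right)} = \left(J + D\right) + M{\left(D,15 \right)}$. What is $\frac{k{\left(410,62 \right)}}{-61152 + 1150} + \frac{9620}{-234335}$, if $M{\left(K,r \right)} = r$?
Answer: $- \frac{138268077}{2812113734} \approx -0.049169$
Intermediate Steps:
$k{\left(J,D \right)} = 15 + D + J$ ($k{\left(J,D \right)} = \left(J + D\right) + 15 = \left(D + J\right) + 15 = 15 + D + J$)
$\frac{k{\left(410,62 \right)}}{-61152 + 1150} + \frac{9620}{-234335} = \frac{15 + 62 + 410}{-61152 + 1150} + \frac{9620}{-234335} = \frac{487}{-60002} + 9620 \left(- \frac{1}{234335}\right) = 487 \left(- \frac{1}{60002}\right) - \frac{1924}{46867} = - \frac{487}{60002} - \frac{1924}{46867} = - \frac{138268077}{2812113734}$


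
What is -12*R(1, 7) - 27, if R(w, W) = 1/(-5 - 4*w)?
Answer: -77/3 ≈ -25.667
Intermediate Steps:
-12*R(1, 7) - 27 = -(-12)/(5 + 4*1) - 27 = -(-12)/(5 + 4) - 27 = -(-12)/9 - 27 = -12*(-1/9) - 27 = 4/3 - 27 = -77/3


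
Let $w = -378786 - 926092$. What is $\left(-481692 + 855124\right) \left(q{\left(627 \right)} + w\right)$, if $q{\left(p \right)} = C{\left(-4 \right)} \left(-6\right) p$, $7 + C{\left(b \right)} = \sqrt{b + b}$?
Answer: $-477449243008 - 2809702368 i \sqrt{2} \approx -4.7745 \cdot 10^{11} - 3.9735 \cdot 10^{9} i$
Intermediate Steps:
$C{\left(b \right)} = -7 + \sqrt{2} \sqrt{b}$ ($C{\left(b \right)} = -7 + \sqrt{b + b} = -7 + \sqrt{2 b} = -7 + \sqrt{2} \sqrt{b}$)
$q{\left(p \right)} = p \left(42 - 12 i \sqrt{2}\right)$ ($q{\left(p \right)} = \left(-7 + \sqrt{2} \sqrt{-4}\right) \left(-6\right) p = \left(-7 + \sqrt{2} \cdot 2 i\right) \left(-6\right) p = \left(-7 + 2 i \sqrt{2}\right) \left(-6\right) p = \left(42 - 12 i \sqrt{2}\right) p = p \left(42 - 12 i \sqrt{2}\right)$)
$w = -1304878$
$\left(-481692 + 855124\right) \left(q{\left(627 \right)} + w\right) = \left(-481692 + 855124\right) \left(6 \cdot 627 \left(7 - 2 i \sqrt{2}\right) - 1304878\right) = 373432 \left(\left(26334 - 7524 i \sqrt{2}\right) - 1304878\right) = 373432 \left(-1278544 - 7524 i \sqrt{2}\right) = -477449243008 - 2809702368 i \sqrt{2}$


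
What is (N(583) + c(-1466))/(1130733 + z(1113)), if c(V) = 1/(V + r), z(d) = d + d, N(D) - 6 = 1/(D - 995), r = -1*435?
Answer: 1565653/295782361436 ≈ 5.2933e-6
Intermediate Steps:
r = -435
N(D) = 6 + 1/(-995 + D) (N(D) = 6 + 1/(D - 995) = 6 + 1/(-995 + D))
z(d) = 2*d
c(V) = 1/(-435 + V) (c(V) = 1/(V - 435) = 1/(-435 + V))
(N(583) + c(-1466))/(1130733 + z(1113)) = ((-5969 + 6*583)/(-995 + 583) + 1/(-435 - 1466))/(1130733 + 2*1113) = ((-5969 + 3498)/(-412) + 1/(-1901))/(1130733 + 2226) = (-1/412*(-2471) - 1/1901)/1132959 = (2471/412 - 1/1901)*(1/1132959) = (4696959/783212)*(1/1132959) = 1565653/295782361436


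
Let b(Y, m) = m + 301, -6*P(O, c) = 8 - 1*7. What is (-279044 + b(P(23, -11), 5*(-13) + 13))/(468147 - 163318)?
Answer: -278795/304829 ≈ -0.91459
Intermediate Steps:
P(O, c) = -1/6 (P(O, c) = -(8 - 1*7)/6 = -(8 - 7)/6 = -1/6*1 = -1/6)
b(Y, m) = 301 + m
(-279044 + b(P(23, -11), 5*(-13) + 13))/(468147 - 163318) = (-279044 + (301 + (5*(-13) + 13)))/(468147 - 163318) = (-279044 + (301 + (-65 + 13)))/304829 = (-279044 + (301 - 52))*(1/304829) = (-279044 + 249)*(1/304829) = -278795*1/304829 = -278795/304829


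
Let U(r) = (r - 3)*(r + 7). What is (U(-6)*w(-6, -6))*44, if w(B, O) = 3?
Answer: -1188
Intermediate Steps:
U(r) = (-3 + r)*(7 + r)
(U(-6)*w(-6, -6))*44 = ((-21 + (-6)**2 + 4*(-6))*3)*44 = ((-21 + 36 - 24)*3)*44 = -9*3*44 = -27*44 = -1188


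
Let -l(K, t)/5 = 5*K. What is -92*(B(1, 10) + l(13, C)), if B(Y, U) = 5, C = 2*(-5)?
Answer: 29440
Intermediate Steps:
C = -10
l(K, t) = -25*K
-92*(B(1, 10) + l(13, C)) = -92*(5 - 25*13) = -92*(5 - 325) = -92*(-320) = 29440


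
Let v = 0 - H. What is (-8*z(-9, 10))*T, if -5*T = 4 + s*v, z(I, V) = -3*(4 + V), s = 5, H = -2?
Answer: -4704/5 ≈ -940.80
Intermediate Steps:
z(I, V) = -12 - 3*V
v = 2 (v = 0 - 1*(-2) = 0 + 2 = 2)
T = -14/5 (T = -(4 + 5*2)/5 = -(4 + 10)/5 = -⅕*14 = -14/5 ≈ -2.8000)
(-8*z(-9, 10))*T = -8*(-12 - 3*10)*(-14/5) = -8*(-12 - 30)*(-14/5) = -8*(-42)*(-14/5) = 336*(-14/5) = -4704/5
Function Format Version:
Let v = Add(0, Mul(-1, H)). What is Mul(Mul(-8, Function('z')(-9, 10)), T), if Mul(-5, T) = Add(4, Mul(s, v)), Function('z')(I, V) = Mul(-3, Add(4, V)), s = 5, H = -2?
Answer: Rational(-4704, 5) ≈ -940.80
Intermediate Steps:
Function('z')(I, V) = Add(-12, Mul(-3, V))
v = 2 (v = Add(0, Mul(-1, -2)) = Add(0, 2) = 2)
T = Rational(-14, 5) (T = Mul(Rational(-1, 5), Add(4, Mul(5, 2))) = Mul(Rational(-1, 5), Add(4, 10)) = Mul(Rational(-1, 5), 14) = Rational(-14, 5) ≈ -2.8000)
Mul(Mul(-8, Function('z')(-9, 10)), T) = Mul(Mul(-8, Add(-12, Mul(-3, 10))), Rational(-14, 5)) = Mul(Mul(-8, Add(-12, -30)), Rational(-14, 5)) = Mul(Mul(-8, -42), Rational(-14, 5)) = Mul(336, Rational(-14, 5)) = Rational(-4704, 5)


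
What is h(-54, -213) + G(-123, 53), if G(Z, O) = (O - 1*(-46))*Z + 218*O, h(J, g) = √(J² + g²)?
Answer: -623 + 3*√5365 ≈ -403.26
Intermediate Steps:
G(Z, O) = 218*O + Z*(46 + O) (G(Z, O) = (O + 46)*Z + 218*O = (46 + O)*Z + 218*O = Z*(46 + O) + 218*O = 218*O + Z*(46 + O))
h(-54, -213) + G(-123, 53) = √((-54)² + (-213)²) + (46*(-123) + 218*53 + 53*(-123)) = √(2916 + 45369) + (-5658 + 11554 - 6519) = √48285 - 623 = 3*√5365 - 623 = -623 + 3*√5365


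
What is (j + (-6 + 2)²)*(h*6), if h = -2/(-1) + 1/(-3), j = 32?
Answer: 480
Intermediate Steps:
h = 5/3 (h = -2*(-1) + 1*(-⅓) = 2 - ⅓ = 5/3 ≈ 1.6667)
(j + (-6 + 2)²)*(h*6) = (32 + (-6 + 2)²)*((5/3)*6) = (32 + (-4)²)*10 = (32 + 16)*10 = 48*10 = 480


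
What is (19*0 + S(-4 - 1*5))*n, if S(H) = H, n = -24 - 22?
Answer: 414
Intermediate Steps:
n = -46
(19*0 + S(-4 - 1*5))*n = (19*0 + (-4 - 1*5))*(-46) = (0 + (-4 - 5))*(-46) = (0 - 9)*(-46) = -9*(-46) = 414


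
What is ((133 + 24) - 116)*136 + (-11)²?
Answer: 5697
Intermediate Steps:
((133 + 24) - 116)*136 + (-11)² = (157 - 116)*136 + 121 = 41*136 + 121 = 5576 + 121 = 5697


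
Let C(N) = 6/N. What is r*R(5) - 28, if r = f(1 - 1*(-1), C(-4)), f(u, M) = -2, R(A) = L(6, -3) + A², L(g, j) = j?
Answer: -72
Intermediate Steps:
R(A) = -3 + A²
r = -2
r*R(5) - 28 = -2*(-3 + 5²) - 28 = -2*(-3 + 25) - 28 = -2*22 - 28 = -44 - 28 = -72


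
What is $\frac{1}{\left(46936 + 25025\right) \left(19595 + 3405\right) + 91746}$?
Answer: $\frac{1}{1655194746} \approx 6.0416 \cdot 10^{-10}$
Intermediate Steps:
$\frac{1}{\left(46936 + 25025\right) \left(19595 + 3405\right) + 91746} = \frac{1}{71961 \cdot 23000 + 91746} = \frac{1}{1655103000 + 91746} = \frac{1}{1655194746}$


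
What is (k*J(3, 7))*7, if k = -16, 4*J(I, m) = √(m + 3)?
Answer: -28*√10 ≈ -88.544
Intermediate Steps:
J(I, m) = √(3 + m)/4 (J(I, m) = √(m + 3)/4 = √(3 + m)/4)
(k*J(3, 7))*7 = -4*√(3 + 7)*7 = -4*√10*7 = -28*√10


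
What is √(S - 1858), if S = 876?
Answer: I*√982 ≈ 31.337*I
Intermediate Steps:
√(S - 1858) = √(876 - 1858) = √(-982) = I*√982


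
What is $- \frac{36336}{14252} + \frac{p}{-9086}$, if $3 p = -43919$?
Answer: $- \frac{13018325}{13874322} \approx -0.9383$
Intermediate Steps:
$p = - \frac{43919}{3}$ ($p = \frac{1}{3} \left(-43919\right) = - \frac{43919}{3} \approx -14640.0$)
$- \frac{36336}{14252} + \frac{p}{-9086} = - \frac{36336}{14252} - \frac{43919}{3 \left(-9086\right)} = \left(-36336\right) \frac{1}{14252} - - \frac{43919}{27258} = - \frac{9084}{3563} + \frac{43919}{27258} = - \frac{13018325}{13874322}$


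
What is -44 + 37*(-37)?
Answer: -1413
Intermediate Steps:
-44 + 37*(-37) = -44 - 1369 = -1413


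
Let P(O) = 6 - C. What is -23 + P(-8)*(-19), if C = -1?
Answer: -156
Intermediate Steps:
P(O) = 7 (P(O) = 6 - 1*(-1) = 6 + 1 = 7)
-23 + P(-8)*(-19) = -23 + 7*(-19) = -23 - 133 = -156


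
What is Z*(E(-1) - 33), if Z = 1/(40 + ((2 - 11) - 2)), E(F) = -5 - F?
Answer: -37/29 ≈ -1.2759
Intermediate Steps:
Z = 1/29 (Z = 1/(40 + (-9 - 2)) = 1/(40 - 11) = 1/29 ≈ 0.034483)
Z*(E(-1) - 33) = ((-5 - 1*(-1)) - 33)/29 = ((-5 + 1) - 33)/29 = (-4 - 33)/29 = (1/29)*(-37) = -37/29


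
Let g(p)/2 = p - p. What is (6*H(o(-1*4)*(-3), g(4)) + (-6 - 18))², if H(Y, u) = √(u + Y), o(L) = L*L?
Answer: 576*(1 - I*√3)² ≈ -1152.0 - 1995.3*I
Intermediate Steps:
g(p) = 0 (g(p) = 2*(p - p) = 2*0 = 0)
o(L) = L²
H(Y, u) = √(Y + u)
(6*H(o(-1*4)*(-3), g(4)) + (-6 - 18))² = (6*√((-1*4)²*(-3) + 0) + (-6 - 18))² = (6*√((-4)²*(-3) + 0) - 24)² = (6*√(16*(-3) + 0) - 24)² = (6*√(-48 + 0) - 24)² = (6*√(-48) - 24)² = (6*(4*I*√3) - 24)² = (24*I*√3 - 24)² = (-24 + 24*I*√3)²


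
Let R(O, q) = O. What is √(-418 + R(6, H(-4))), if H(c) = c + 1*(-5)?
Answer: 2*I*√103 ≈ 20.298*I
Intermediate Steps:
H(c) = -5 + c (H(c) = c - 5 = -5 + c)
√(-418 + R(6, H(-4))) = √(-418 + 6) = √(-412) = 2*I*√103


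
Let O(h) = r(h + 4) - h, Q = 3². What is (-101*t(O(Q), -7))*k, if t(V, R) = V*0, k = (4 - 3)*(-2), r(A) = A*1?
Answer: 0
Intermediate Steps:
r(A) = A
Q = 9
O(h) = 4 (O(h) = (h + 4) - h = (4 + h) - h = 4)
k = -2 (k = 1*(-2) = -2)
t(V, R) = 0
(-101*t(O(Q), -7))*k = -101*0*(-2) = 0*(-2) = 0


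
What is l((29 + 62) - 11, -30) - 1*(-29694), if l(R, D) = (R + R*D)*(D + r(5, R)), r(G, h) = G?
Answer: 87694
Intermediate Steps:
l(R, D) = (5 + D)*(R + D*R) (l(R, D) = (R + R*D)*(D + 5) = (R + D*R)*(5 + D) = (5 + D)*(R + D*R))
l((29 + 62) - 11, -30) - 1*(-29694) = ((29 + 62) - 11)*(5 + (-30)² + 6*(-30)) - 1*(-29694) = (91 - 11)*(5 + 900 - 180) + 29694 = 80*725 + 29694 = 58000 + 29694 = 87694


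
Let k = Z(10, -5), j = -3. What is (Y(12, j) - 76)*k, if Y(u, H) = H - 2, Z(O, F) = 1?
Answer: -81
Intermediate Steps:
k = 1
Y(u, H) = -2 + H
(Y(12, j) - 76)*k = ((-2 - 3) - 76)*1 = (-5 - 76)*1 = -81*1 = -81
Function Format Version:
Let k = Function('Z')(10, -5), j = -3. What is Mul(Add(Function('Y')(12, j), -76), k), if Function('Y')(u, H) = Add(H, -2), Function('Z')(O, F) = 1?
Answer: -81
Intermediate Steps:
k = 1
Function('Y')(u, H) = Add(-2, H)
Mul(Add(Function('Y')(12, j), -76), k) = Mul(Add(Add(-2, -3), -76), 1) = Mul(Add(-5, -76), 1) = Mul(-81, 1) = -81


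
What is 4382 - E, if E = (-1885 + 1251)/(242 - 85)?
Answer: 688608/157 ≈ 4386.0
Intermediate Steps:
E = -634/157 ≈ -4.0382
4382 - E = 4382 - 1*(-634/157) = 4382 + 634/157 = 688608/157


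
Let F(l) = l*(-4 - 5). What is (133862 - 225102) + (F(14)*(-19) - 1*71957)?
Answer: -160803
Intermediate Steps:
F(l) = -9*l (F(l) = l*(-9) = -9*l)
(133862 - 225102) + (F(14)*(-19) - 1*71957) = (133862 - 225102) + (-9*14*(-19) - 1*71957) = -91240 + (-126*(-19) - 71957) = -91240 + (2394 - 71957) = -91240 - 69563 = -160803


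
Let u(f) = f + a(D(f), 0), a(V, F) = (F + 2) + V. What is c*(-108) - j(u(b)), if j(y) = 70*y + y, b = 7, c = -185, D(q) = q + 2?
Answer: 18702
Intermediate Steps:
D(q) = 2 + q
a(V, F) = 2 + F + V (a(V, F) = (2 + F) + V = 2 + F + V)
u(f) = 4 + 2*f (u(f) = f + (2 + 0 + (2 + f)) = f + (4 + f) = 4 + 2*f)
j(y) = 71*y
c*(-108) - j(u(b)) = -185*(-108) - 71*(4 + 2*7) = 19980 - 71*(4 + 14) = 19980 - 71*18 = 19980 - 1*1278 = 19980 - 1278 = 18702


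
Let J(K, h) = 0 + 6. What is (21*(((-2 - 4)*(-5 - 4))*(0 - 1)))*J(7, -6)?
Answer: -6804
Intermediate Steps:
J(K, h) = 6
(21*(((-2 - 4)*(-5 - 4))*(0 - 1)))*J(7, -6) = (21*(((-2 - 4)*(-5 - 4))*(0 - 1)))*6 = (21*(-6*(-9)*(-1)))*6 = (21*(54*(-1)))*6 = (21*(-54))*6 = -1134*6 = -6804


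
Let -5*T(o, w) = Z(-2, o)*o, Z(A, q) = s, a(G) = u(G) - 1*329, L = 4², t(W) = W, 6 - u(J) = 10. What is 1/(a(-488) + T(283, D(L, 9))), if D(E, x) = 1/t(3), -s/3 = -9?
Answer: -5/9306 ≈ -0.00053729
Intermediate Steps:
s = 27 (s = -3*(-9) = 27)
u(J) = -4 (u(J) = 6 - 1*10 = 6 - 10 = -4)
L = 16
D(E, x) = ⅓ (D(E, x) = 1/3 = ⅓)
a(G) = -333 (a(G) = -4 - 1*329 = -4 - 329 = -333)
Z(A, q) = 27
T(o, w) = -27*o/5
1/(a(-488) + T(283, D(L, 9))) = 1/(-333 - 27/5*283) = 1/(-333 - 7641/5) = 1/(-9306/5) = -5/9306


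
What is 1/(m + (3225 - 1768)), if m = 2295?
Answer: 1/3752 ≈ 0.00026652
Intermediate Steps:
1/(m + (3225 - 1768)) = 1/(2295 + (3225 - 1768)) = 1/(2295 + 1457) = 1/3752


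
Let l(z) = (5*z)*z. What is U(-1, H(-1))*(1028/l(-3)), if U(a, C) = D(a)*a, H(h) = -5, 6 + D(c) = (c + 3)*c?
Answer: 8224/45 ≈ 182.76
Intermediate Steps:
D(c) = -6 + c*(3 + c) (D(c) = -6 + (c + 3)*c = -6 + (3 + c)*c = -6 + c*(3 + c))
l(z) = 5*z²
U(a, C) = a*(-6 + a² + 3*a) (U(a, C) = (-6 + a² + 3*a)*a = a*(-6 + a² + 3*a))
U(-1, H(-1))*(1028/l(-3)) = (-(-6 + (-1)² + 3*(-1)))*(1028/((5*(-3)²))) = (-(-6 + 1 - 3))*(1028/((5*9))) = (-1*(-8))*(1028/45) = 8*(1028*(1/45)) = 8*(1028/45) = 8224/45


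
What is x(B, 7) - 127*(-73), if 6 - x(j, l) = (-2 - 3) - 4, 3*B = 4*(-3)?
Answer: 9286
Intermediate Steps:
B = -4 (B = (4*(-3))/3 = (1/3)*(-12) = -4)
x(j, l) = 15 (x(j, l) = 6 - ((-2 - 3) - 4) = 6 - (-5 - 4) = 6 - 1*(-9) = 6 + 9 = 15)
x(B, 7) - 127*(-73) = 15 - 127*(-73) = 15 + 9271 = 9286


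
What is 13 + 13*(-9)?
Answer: -104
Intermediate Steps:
13 + 13*(-9) = 13 - 117 = -104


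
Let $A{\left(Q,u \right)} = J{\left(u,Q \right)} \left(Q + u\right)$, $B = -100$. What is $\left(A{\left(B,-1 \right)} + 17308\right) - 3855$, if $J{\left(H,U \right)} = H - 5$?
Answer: $14059$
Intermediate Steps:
$J{\left(H,U \right)} = -5 + H$
$A{\left(Q,u \right)} = \left(-5 + u\right) \left(Q + u\right)$
$\left(A{\left(B,-1 \right)} + 17308\right) - 3855 = \left(\left(-5 - 1\right) \left(-100 - 1\right) + 17308\right) - 3855 = \left(\left(-6\right) \left(-101\right) + 17308\right) - 3855 = \left(606 + 17308\right) - 3855 = 17914 - 3855 = 14059$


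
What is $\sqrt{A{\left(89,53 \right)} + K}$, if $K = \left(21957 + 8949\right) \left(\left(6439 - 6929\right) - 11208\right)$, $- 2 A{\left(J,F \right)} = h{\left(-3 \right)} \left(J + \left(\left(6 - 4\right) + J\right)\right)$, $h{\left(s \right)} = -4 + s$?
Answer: $3 i \sqrt{40170862} \approx 19014.0 i$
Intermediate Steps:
$A{\left(J,F \right)} = 7 + 7 J$ ($A{\left(J,F \right)} = - \frac{\left(-4 - 3\right) \left(J + \left(\left(6 - 4\right) + J\right)\right)}{2} = - \frac{\left(-7\right) \left(J + \left(2 + J\right)\right)}{2} = - \frac{\left(-7\right) \left(2 + 2 J\right)}{2} = - \frac{-14 - 14 J}{2} = 7 + 7 J$)
$K = -361538388$ ($K = 30906 \left(\left(6439 - 6929\right) - 11208\right) = 30906 \left(-490 - 11208\right) = 30906 \left(-11698\right) = -361538388$)
$\sqrt{A{\left(89,53 \right)} + K} = \sqrt{\left(7 + 7 \cdot 89\right) - 361538388} = \sqrt{\left(7 + 623\right) - 361538388} = \sqrt{630 - 361538388} = \sqrt{-361537758} = 3 i \sqrt{40170862}$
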